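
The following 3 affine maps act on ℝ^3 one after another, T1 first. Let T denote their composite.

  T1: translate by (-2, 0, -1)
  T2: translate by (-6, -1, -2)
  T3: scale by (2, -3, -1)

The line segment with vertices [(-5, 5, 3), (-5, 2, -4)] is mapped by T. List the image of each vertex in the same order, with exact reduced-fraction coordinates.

image vertices: (-26, -12, 0), (-26, -3, 7)

T1 translate by (-2, 0, -1): (-5, 5, 3) → (-7, 5, 2); (-5, 2, -4) → (-7, 2, -5)
T2 translate by (-6, -1, -2): (-7, 5, 2) → (-13, 4, 0); (-7, 2, -5) → (-13, 1, -7)
T3 scale by (2, -3, -1): (-13, 4, 0) → (-26, -12, 0); (-13, 1, -7) → (-26, -3, 7)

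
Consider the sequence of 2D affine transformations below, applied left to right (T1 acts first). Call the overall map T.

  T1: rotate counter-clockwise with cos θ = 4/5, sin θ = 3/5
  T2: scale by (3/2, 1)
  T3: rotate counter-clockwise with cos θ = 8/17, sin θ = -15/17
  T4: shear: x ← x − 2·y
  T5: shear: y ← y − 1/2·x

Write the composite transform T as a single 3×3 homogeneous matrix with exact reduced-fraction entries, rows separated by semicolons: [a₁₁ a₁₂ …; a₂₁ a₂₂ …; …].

T = [45/17 -35/17 0; -21/10 11/5 0; 0 0 1]

T1 = [4/5 -3/5 0; 3/5 4/5 0; 0 0 1]
T2·T1 = [6/5 -9/10 0; 3/5 4/5 0; 0 0 1]
T3·…·T1 = [93/85 24/85 0; -66/85 199/170 0; 0 0 1]
T4·…·T1 = [45/17 -35/17 0; -66/85 199/170 0; 0 0 1]
T5·…·T1 = [45/17 -35/17 0; -21/10 11/5 0; 0 0 1]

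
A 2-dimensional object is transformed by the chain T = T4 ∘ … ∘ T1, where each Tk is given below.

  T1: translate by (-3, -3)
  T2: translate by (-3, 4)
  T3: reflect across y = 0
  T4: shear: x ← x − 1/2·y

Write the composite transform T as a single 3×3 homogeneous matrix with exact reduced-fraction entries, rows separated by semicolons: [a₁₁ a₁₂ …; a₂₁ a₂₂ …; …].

T1 = [1 0 -3; 0 1 -3; 0 0 1]
T2·T1 = [1 0 -6; 0 1 1; 0 0 1]
T3·…·T1 = [1 0 -6; 0 -1 -1; 0 0 1]
T4·…·T1 = [1 1/2 -11/2; 0 -1 -1; 0 0 1]

T = [1 1/2 -11/2; 0 -1 -1; 0 0 1]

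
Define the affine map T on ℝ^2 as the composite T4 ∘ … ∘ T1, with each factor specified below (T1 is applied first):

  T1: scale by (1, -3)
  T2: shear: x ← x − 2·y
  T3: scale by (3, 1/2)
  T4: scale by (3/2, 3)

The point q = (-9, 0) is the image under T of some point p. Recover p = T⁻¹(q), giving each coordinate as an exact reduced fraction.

T1 = [1 0 0; 0 -3 0; 0 0 1]
T2·T1 = [1 6 0; 0 -3 0; 0 0 1]
T3·…·T1 = [3 18 0; 0 -3/2 0; 0 0 1]
T4·…·T1 = [9/2 27 0; 0 -9/2 0; 0 0 1]
det M = -81/4; M⁻¹ = [2/9 4/3 0; 0 -2/9 0; 0 0 1]
M⁻¹ · (-9, 0)ᵀ = (-2, 0)ᵀ

p = (-2, 0)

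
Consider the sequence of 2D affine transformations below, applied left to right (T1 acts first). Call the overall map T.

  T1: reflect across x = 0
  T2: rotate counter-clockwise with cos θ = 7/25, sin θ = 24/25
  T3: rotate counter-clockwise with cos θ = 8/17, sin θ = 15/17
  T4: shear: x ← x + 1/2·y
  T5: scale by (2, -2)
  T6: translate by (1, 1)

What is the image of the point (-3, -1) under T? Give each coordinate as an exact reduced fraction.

T1 reflect across x = 0: (-3, -1) → (3, -1)
T2 rotate counter-clockwise with cos θ = 7/25, sin θ = 24/25: (3, -1) → (9/5, 13/5)
T3 rotate counter-clockwise with cos θ = 8/17, sin θ = 15/17: (9/5, 13/5) → (-123/85, 239/85)
T4 shear: x ← x + 1/2·y: (-123/85, 239/85) → (-7/170, 239/85)
T5 scale by (2, -2): (-7/170, 239/85) → (-7/85, -478/85)
T6 translate by (1, 1): (-7/85, -478/85) → (78/85, -393/85)

T(p) = (78/85, -393/85)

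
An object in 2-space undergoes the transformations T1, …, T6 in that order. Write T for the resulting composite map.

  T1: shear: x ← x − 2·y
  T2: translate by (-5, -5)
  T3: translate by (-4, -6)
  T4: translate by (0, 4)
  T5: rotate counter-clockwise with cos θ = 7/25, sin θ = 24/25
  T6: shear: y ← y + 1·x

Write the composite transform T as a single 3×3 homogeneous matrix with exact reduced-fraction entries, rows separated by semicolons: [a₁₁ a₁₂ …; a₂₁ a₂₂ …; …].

T1 = [1 -2 0; 0 1 0; 0 0 1]
T2·T1 = [1 -2 -5; 0 1 -5; 0 0 1]
T3·…·T1 = [1 -2 -9; 0 1 -11; 0 0 1]
T4·…·T1 = [1 -2 -9; 0 1 -7; 0 0 1]
T5·…·T1 = [7/25 -38/25 21/5; 24/25 -41/25 -53/5; 0 0 1]
T6·…·T1 = [7/25 -38/25 21/5; 31/25 -79/25 -32/5; 0 0 1]

T = [7/25 -38/25 21/5; 31/25 -79/25 -32/5; 0 0 1]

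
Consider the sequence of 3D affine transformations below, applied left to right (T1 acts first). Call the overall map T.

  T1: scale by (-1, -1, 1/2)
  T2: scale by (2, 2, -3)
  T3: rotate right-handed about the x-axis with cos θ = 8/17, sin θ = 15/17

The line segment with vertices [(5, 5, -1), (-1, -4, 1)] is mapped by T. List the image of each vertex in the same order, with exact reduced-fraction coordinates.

image vertices: (-10, -205/34, -138/17), (2, 173/34, 108/17)

T1 scale by (-1, -1, 1/2): (5, 5, -1) → (-5, -5, -1/2); (-1, -4, 1) → (1, 4, 1/2)
T2 scale by (2, 2, -3): (-5, -5, -1/2) → (-10, -10, 3/2); (1, 4, 1/2) → (2, 8, -3/2)
T3 rotate right-handed about the x-axis with cos θ = 8/17, sin θ = 15/17: (-10, -10, 3/2) → (-10, -205/34, -138/17); (2, 8, -3/2) → (2, 173/34, 108/17)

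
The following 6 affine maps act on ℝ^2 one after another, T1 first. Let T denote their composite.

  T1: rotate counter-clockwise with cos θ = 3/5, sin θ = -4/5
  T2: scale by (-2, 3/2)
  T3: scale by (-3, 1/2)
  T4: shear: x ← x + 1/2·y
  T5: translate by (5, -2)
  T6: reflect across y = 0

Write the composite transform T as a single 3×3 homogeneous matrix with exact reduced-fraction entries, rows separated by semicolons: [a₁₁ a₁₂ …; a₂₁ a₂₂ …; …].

T = [33/10 201/40 5; 3/5 -9/20 2; 0 0 1]

T1 = [3/5 4/5 0; -4/5 3/5 0; 0 0 1]
T2·T1 = [-6/5 -8/5 0; -6/5 9/10 0; 0 0 1]
T3·…·T1 = [18/5 24/5 0; -3/5 9/20 0; 0 0 1]
T4·…·T1 = [33/10 201/40 0; -3/5 9/20 0; 0 0 1]
T5·…·T1 = [33/10 201/40 5; -3/5 9/20 -2; 0 0 1]
T6·…·T1 = [33/10 201/40 5; 3/5 -9/20 2; 0 0 1]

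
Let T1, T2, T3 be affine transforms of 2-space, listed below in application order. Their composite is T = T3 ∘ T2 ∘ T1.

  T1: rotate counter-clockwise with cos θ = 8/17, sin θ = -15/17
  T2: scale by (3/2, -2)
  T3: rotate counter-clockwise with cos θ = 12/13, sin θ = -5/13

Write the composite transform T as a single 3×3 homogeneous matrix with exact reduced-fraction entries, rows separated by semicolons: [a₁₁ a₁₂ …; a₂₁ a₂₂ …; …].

T1 = [8/17 15/17 0; -15/17 8/17 0; 0 0 1]
T2·T1 = [12/17 45/34 0; 30/17 -16/17 0; 0 0 1]
T3·…·T1 = [294/221 190/221 0; 300/221 -609/442 0; 0 0 1]

T = [294/221 190/221 0; 300/221 -609/442 0; 0 0 1]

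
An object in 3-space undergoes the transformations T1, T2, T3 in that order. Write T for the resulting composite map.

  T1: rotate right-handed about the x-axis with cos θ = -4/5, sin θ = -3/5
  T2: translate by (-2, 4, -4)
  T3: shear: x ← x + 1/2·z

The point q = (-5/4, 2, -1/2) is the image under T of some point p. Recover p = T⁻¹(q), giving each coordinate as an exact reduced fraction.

T1 = [1 0 0 0; 0 -4/5 3/5 0; 0 -3/5 -4/5 0; 0 0 0 1]
T2·T1 = [1 0 0 -2; 0 -4/5 3/5 4; 0 -3/5 -4/5 -4; 0 0 0 1]
T3·…·T1 = [1 -3/10 -2/5 -4; 0 -4/5 3/5 4; 0 -3/5 -4/5 -4; 0 0 0 1]
det M = 1; M⁻¹ = [1 0 -1/2 2; 0 -4/5 -3/5 4/5; 0 3/5 -4/5 -28/5; 0 0 0 1]
M⁻¹ · (-5/4, 2, -1/2)ᵀ = (1, -1/2, -4)ᵀ

p = (1, -1/2, -4)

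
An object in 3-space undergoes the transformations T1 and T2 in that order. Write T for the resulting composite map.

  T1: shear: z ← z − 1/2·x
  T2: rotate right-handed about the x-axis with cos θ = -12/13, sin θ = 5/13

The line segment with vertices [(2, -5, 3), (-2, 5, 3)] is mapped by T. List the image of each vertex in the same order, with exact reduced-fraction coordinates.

T1 shear: z ← z − 1/2·x: (2, -5, 3) → (2, -5, 2); (-2, 5, 3) → (-2, 5, 4)
T2 rotate right-handed about the x-axis with cos θ = -12/13, sin θ = 5/13: (2, -5, 2) → (2, 50/13, -49/13); (-2, 5, 4) → (-2, -80/13, -23/13)

image vertices: (2, 50/13, -49/13), (-2, -80/13, -23/13)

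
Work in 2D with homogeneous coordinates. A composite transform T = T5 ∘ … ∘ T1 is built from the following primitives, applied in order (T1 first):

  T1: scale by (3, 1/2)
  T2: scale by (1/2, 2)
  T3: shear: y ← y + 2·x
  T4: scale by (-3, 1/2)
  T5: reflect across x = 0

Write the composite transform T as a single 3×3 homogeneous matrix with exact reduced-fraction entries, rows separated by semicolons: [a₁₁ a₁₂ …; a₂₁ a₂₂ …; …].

T1 = [3 0 0; 0 1/2 0; 0 0 1]
T2·T1 = [3/2 0 0; 0 1 0; 0 0 1]
T3·…·T1 = [3/2 0 0; 3 1 0; 0 0 1]
T4·…·T1 = [-9/2 0 0; 3/2 1/2 0; 0 0 1]
T5·…·T1 = [9/2 0 0; 3/2 1/2 0; 0 0 1]

T = [9/2 0 0; 3/2 1/2 0; 0 0 1]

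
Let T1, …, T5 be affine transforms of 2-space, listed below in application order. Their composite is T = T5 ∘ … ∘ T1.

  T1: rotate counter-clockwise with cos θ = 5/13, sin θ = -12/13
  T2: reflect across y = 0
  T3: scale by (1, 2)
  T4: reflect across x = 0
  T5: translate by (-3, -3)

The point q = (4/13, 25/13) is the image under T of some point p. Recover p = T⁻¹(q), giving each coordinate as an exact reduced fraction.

T1 = [5/13 12/13 0; -12/13 5/13 0; 0 0 1]
T2·T1 = [5/13 12/13 0; 12/13 -5/13 0; 0 0 1]
T3·…·T1 = [5/13 12/13 0; 24/13 -10/13 0; 0 0 1]
T4·…·T1 = [-5/13 -12/13 0; 24/13 -10/13 0; 0 0 1]
T5·…·T1 = [-5/13 -12/13 -3; 24/13 -10/13 -3; 0 0 1]
det M = 2; M⁻¹ = [-5/13 6/13 3/13; -12/13 -5/26 -87/26; 0 0 1]
M⁻¹ · (4/13, 25/13)ᵀ = (1, -4)ᵀ

p = (1, -4)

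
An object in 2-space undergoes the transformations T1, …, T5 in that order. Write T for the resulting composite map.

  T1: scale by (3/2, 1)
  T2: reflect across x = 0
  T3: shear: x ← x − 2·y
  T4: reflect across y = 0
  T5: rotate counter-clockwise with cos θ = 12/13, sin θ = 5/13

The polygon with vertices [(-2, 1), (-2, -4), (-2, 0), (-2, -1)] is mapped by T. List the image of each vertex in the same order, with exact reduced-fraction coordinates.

T1 scale by (3/2, 1): (-2, 1) → (-3, 1); (-2, -4) → (-3, -4); (-2, 0) → (-3, 0); (-2, -1) → (-3, -1)
T2 reflect across x = 0: (-3, 1) → (3, 1); (-3, -4) → (3, -4); (-3, 0) → (3, 0); (-3, -1) → (3, -1)
T3 shear: x ← x − 2·y: (3, 1) → (1, 1); (3, -4) → (11, -4); (3, 0) → (3, 0); (3, -1) → (5, -1)
T4 reflect across y = 0: (1, 1) → (1, -1); (11, -4) → (11, 4); (3, 0) → (3, 0); (5, -1) → (5, 1)
T5 rotate counter-clockwise with cos θ = 12/13, sin θ = 5/13: (1, -1) → (17/13, -7/13); (11, 4) → (112/13, 103/13); (3, 0) → (36/13, 15/13); (5, 1) → (55/13, 37/13)

image vertices: (17/13, -7/13), (112/13, 103/13), (36/13, 15/13), (55/13, 37/13)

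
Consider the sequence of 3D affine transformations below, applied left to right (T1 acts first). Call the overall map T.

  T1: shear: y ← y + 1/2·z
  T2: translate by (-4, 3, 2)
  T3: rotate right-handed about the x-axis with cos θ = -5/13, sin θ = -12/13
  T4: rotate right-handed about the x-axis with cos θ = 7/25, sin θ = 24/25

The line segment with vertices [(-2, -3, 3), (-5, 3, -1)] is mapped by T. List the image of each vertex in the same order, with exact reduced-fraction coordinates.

image vertices: (-6, 2799/650, 959/325), (-9, 3191/650, -869/325)

T1 shear: y ← y + 1/2·z: (-2, -3, 3) → (-2, -3/2, 3); (-5, 3, -1) → (-5, 5/2, -1)
T2 translate by (-4, 3, 2): (-2, -3/2, 3) → (-6, 3/2, 5); (-5, 5/2, -1) → (-9, 11/2, 1)
T3 rotate right-handed about the x-axis with cos θ = -5/13, sin θ = -12/13: (-6, 3/2, 5) → (-6, 105/26, -43/13); (-9, 11/2, 1) → (-9, -31/26, -71/13)
T4 rotate right-handed about the x-axis with cos θ = 7/25, sin θ = 24/25: (-6, 105/26, -43/13) → (-6, 2799/650, 959/325); (-9, -31/26, -71/13) → (-9, 3191/650, -869/325)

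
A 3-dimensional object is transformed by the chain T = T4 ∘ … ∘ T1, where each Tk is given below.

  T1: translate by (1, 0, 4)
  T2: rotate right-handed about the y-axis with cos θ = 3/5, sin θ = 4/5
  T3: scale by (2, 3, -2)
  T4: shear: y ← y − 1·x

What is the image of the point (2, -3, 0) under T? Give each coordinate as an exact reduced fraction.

T(p) = (10, -19, 0)

T1 translate by (1, 0, 4): (2, -3, 0) → (3, -3, 4)
T2 rotate right-handed about the y-axis with cos θ = 3/5, sin θ = 4/5: (3, -3, 4) → (5, -3, 0)
T3 scale by (2, 3, -2): (5, -3, 0) → (10, -9, 0)
T4 shear: y ← y − 1·x: (10, -9, 0) → (10, -19, 0)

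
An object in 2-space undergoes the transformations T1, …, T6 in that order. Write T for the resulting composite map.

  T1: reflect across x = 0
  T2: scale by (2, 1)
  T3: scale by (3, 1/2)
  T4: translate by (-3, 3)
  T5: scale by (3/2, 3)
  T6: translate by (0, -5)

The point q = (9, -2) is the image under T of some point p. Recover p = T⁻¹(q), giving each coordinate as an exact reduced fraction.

T1 = [-1 0 0; 0 1 0; 0 0 1]
T2·T1 = [-2 0 0; 0 1 0; 0 0 1]
T3·…·T1 = [-6 0 0; 0 1/2 0; 0 0 1]
T4·…·T1 = [-6 0 -3; 0 1/2 3; 0 0 1]
T5·…·T1 = [-9 0 -9/2; 0 3/2 9; 0 0 1]
T6·…·T1 = [-9 0 -9/2; 0 3/2 4; 0 0 1]
det M = -27/2; M⁻¹ = [-1/9 0 -1/2; 0 2/3 -8/3; 0 0 1]
M⁻¹ · (9, -2)ᵀ = (-3/2, -4)ᵀ

p = (-3/2, -4)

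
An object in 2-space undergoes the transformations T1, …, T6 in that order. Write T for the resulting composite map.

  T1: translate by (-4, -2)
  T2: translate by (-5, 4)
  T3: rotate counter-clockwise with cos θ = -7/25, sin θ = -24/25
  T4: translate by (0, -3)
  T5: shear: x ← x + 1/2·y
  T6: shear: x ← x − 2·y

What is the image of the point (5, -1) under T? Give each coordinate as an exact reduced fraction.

T(p) = (31/25, 14/25)

T1 translate by (-4, -2): (5, -1) → (1, -3)
T2 translate by (-5, 4): (1, -3) → (-4, 1)
T3 rotate counter-clockwise with cos θ = -7/25, sin θ = -24/25: (-4, 1) → (52/25, 89/25)
T4 translate by (0, -3): (52/25, 89/25) → (52/25, 14/25)
T5 shear: x ← x + 1/2·y: (52/25, 14/25) → (59/25, 14/25)
T6 shear: x ← x − 2·y: (59/25, 14/25) → (31/25, 14/25)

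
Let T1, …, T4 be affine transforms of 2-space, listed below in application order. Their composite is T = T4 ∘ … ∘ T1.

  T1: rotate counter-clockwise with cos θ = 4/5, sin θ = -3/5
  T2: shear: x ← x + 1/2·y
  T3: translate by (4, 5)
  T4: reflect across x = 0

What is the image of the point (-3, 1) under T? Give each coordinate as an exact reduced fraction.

T(p) = (-7/2, 38/5)

T1 rotate counter-clockwise with cos θ = 4/5, sin θ = -3/5: (-3, 1) → (-9/5, 13/5)
T2 shear: x ← x + 1/2·y: (-9/5, 13/5) → (-1/2, 13/5)
T3 translate by (4, 5): (-1/2, 13/5) → (7/2, 38/5)
T4 reflect across x = 0: (7/2, 38/5) → (-7/2, 38/5)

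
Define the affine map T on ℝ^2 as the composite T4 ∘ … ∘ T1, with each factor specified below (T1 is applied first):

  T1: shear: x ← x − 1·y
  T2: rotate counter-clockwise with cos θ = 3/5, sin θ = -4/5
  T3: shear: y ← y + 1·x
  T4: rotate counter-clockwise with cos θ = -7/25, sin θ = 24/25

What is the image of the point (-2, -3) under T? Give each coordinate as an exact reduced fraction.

T1 shear: x ← x − 1·y: (-2, -3) → (1, -3)
T2 rotate counter-clockwise with cos θ = 3/5, sin θ = -4/5: (1, -3) → (-9/5, -13/5)
T3 shear: y ← y + 1·x: (-9/5, -13/5) → (-9/5, -22/5)
T4 rotate counter-clockwise with cos θ = -7/25, sin θ = 24/25: (-9/5, -22/5) → (591/125, -62/125)

T(p) = (591/125, -62/125)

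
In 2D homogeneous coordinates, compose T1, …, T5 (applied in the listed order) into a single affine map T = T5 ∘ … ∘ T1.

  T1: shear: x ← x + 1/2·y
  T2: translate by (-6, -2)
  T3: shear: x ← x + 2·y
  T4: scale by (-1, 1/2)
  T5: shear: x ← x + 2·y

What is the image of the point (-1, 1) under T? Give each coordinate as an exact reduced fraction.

T(p) = (15/2, -1/2)

T1 shear: x ← x + 1/2·y: (-1, 1) → (-1/2, 1)
T2 translate by (-6, -2): (-1/2, 1) → (-13/2, -1)
T3 shear: x ← x + 2·y: (-13/2, -1) → (-17/2, -1)
T4 scale by (-1, 1/2): (-17/2, -1) → (17/2, -1/2)
T5 shear: x ← x + 2·y: (17/2, -1/2) → (15/2, -1/2)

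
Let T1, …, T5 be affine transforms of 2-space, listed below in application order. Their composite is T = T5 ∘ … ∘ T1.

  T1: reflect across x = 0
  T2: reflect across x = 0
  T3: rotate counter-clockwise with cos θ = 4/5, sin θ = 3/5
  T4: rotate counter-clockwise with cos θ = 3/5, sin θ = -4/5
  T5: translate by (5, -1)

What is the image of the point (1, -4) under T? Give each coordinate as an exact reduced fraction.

T(p) = (121/25, -128/25)

T1 reflect across x = 0: (1, -4) → (-1, -4)
T2 reflect across x = 0: (-1, -4) → (1, -4)
T3 rotate counter-clockwise with cos θ = 4/5, sin θ = 3/5: (1, -4) → (16/5, -13/5)
T4 rotate counter-clockwise with cos θ = 3/5, sin θ = -4/5: (16/5, -13/5) → (-4/25, -103/25)
T5 translate by (5, -1): (-4/25, -103/25) → (121/25, -128/25)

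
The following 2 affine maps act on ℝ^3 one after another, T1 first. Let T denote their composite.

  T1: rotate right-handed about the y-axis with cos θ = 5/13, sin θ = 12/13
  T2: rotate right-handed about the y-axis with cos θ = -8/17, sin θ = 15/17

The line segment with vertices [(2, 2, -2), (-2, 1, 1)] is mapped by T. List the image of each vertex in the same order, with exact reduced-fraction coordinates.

image vertices: (-398/221, 2, 482/221), (419/221, 1, -262/221)

T1 rotate right-handed about the y-axis with cos θ = 5/13, sin θ = 12/13: (2, 2, -2) → (-14/13, 2, -34/13); (-2, 1, 1) → (2/13, 1, 29/13)
T2 rotate right-handed about the y-axis with cos θ = -8/17, sin θ = 15/17: (-14/13, 2, -34/13) → (-398/221, 2, 482/221); (2/13, 1, 29/13) → (419/221, 1, -262/221)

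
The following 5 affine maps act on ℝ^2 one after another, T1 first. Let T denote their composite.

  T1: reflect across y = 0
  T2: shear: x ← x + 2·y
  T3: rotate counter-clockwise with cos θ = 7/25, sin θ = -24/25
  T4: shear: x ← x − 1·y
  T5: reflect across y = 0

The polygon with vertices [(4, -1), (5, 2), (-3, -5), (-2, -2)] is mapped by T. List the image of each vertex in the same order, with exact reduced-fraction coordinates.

T1 reflect across y = 0: (4, -1) → (4, 1); (5, 2) → (5, -2); (-3, -5) → (-3, 5); (-2, -2) → (-2, 2)
T2 shear: x ← x + 2·y: (4, 1) → (6, 1); (5, -2) → (1, -2); (-3, 5) → (7, 5); (-2, 2) → (2, 2)
T3 rotate counter-clockwise with cos θ = 7/25, sin θ = -24/25: (6, 1) → (66/25, -137/25); (1, -2) → (-41/25, -38/25); (7, 5) → (169/25, -133/25); (2, 2) → (62/25, -34/25)
T4 shear: x ← x − 1·y: (66/25, -137/25) → (203/25, -137/25); (-41/25, -38/25) → (-3/25, -38/25); (169/25, -133/25) → (302/25, -133/25); (62/25, -34/25) → (96/25, -34/25)
T5 reflect across y = 0: (203/25, -137/25) → (203/25, 137/25); (-3/25, -38/25) → (-3/25, 38/25); (302/25, -133/25) → (302/25, 133/25); (96/25, -34/25) → (96/25, 34/25)

image vertices: (203/25, 137/25), (-3/25, 38/25), (302/25, 133/25), (96/25, 34/25)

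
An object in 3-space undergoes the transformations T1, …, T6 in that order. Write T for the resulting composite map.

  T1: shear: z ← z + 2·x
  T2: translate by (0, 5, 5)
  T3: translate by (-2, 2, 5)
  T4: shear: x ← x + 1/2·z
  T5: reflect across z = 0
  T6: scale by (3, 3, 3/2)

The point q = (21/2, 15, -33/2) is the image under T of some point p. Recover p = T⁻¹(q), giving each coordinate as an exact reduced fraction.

p = (0, -2, 1)

T1 = [1 0 0 0; 0 1 0 0; 2 0 1 0; 0 0 0 1]
T2·T1 = [1 0 0 0; 0 1 0 5; 2 0 1 5; 0 0 0 1]
T3·…·T1 = [1 0 0 -2; 0 1 0 7; 2 0 1 10; 0 0 0 1]
T4·…·T1 = [2 0 1/2 3; 0 1 0 7; 2 0 1 10; 0 0 0 1]
T5·…·T1 = [2 0 1/2 3; 0 1 0 7; -2 0 -1 -10; 0 0 0 1]
T6·…·T1 = [6 0 3/2 9; 0 3 0 21; -3 0 -3/2 -15; 0 0 0 1]
det M = -27/2; M⁻¹ = [1/3 0 1/3 2; 0 1/3 0 -7; -2/3 0 -4/3 -14; 0 0 0 1]
M⁻¹ · (21/2, 15, -33/2)ᵀ = (0, -2, 1)ᵀ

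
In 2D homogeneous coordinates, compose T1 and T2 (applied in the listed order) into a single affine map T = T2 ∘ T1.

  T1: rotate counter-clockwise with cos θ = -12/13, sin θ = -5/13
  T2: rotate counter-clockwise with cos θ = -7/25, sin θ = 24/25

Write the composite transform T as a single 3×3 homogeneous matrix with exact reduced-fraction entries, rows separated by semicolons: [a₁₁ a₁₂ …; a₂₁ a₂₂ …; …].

T = [204/325 253/325 0; -253/325 204/325 0; 0 0 1]

T1 = [-12/13 5/13 0; -5/13 -12/13 0; 0 0 1]
T2·T1 = [204/325 253/325 0; -253/325 204/325 0; 0 0 1]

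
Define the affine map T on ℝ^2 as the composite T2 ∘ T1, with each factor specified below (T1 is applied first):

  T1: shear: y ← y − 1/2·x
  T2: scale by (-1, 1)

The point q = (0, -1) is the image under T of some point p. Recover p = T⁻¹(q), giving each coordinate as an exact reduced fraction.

p = (0, -1)

T1 = [1 0 0; -1/2 1 0; 0 0 1]
T2·T1 = [-1 0 0; -1/2 1 0; 0 0 1]
det M = -1; M⁻¹ = [-1 0 0; -1/2 1 0; 0 0 1]
M⁻¹ · (0, -1)ᵀ = (0, -1)ᵀ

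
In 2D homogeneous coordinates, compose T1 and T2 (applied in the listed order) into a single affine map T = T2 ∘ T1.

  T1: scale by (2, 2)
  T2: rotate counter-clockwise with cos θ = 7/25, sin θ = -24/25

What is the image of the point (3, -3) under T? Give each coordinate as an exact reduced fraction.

T1 scale by (2, 2): (3, -3) → (6, -6)
T2 rotate counter-clockwise with cos θ = 7/25, sin θ = -24/25: (6, -6) → (-102/25, -186/25)

T(p) = (-102/25, -186/25)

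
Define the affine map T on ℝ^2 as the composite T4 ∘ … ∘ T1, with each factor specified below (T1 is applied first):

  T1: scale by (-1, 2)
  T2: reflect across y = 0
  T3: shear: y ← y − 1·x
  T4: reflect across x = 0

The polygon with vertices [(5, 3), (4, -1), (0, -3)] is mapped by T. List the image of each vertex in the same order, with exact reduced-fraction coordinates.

image vertices: (5, -1), (4, 6), (0, 6)

T1 scale by (-1, 2): (5, 3) → (-5, 6); (4, -1) → (-4, -2); (0, -3) → (0, -6)
T2 reflect across y = 0: (-5, 6) → (-5, -6); (-4, -2) → (-4, 2); (0, -6) → (0, 6)
T3 shear: y ← y − 1·x: (-5, -6) → (-5, -1); (-4, 2) → (-4, 6); (0, 6) → (0, 6)
T4 reflect across x = 0: (-5, -1) → (5, -1); (-4, 6) → (4, 6); (0, 6) → (0, 6)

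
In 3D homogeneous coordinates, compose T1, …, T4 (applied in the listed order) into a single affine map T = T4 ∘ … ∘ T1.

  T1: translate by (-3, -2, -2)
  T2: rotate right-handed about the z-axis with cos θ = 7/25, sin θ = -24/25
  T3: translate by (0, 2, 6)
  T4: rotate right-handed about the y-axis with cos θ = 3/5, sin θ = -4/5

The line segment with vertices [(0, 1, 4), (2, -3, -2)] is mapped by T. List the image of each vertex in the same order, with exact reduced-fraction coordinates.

image vertices: (-187/25, 23/5, 84/25), (-581/125, 39/25, -358/125)

T1 translate by (-3, -2, -2): (0, 1, 4) → (-3, -1, 2); (2, -3, -2) → (-1, -5, -4)
T2 rotate right-handed about the z-axis with cos θ = 7/25, sin θ = -24/25: (-3, -1, 2) → (-9/5, 13/5, 2); (-1, -5, -4) → (-127/25, -11/25, -4)
T3 translate by (0, 2, 6): (-9/5, 13/5, 2) → (-9/5, 23/5, 8); (-127/25, -11/25, -4) → (-127/25, 39/25, 2)
T4 rotate right-handed about the y-axis with cos θ = 3/5, sin θ = -4/5: (-9/5, 23/5, 8) → (-187/25, 23/5, 84/25); (-127/25, 39/25, 2) → (-581/125, 39/25, -358/125)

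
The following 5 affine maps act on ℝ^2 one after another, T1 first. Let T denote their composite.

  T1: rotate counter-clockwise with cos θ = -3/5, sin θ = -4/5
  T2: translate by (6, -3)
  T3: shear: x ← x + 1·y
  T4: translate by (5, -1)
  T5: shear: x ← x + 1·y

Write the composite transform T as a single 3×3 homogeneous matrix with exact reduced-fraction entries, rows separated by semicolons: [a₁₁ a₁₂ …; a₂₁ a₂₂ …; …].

T1 = [-3/5 4/5 0; -4/5 -3/5 0; 0 0 1]
T2·T1 = [-3/5 4/5 6; -4/5 -3/5 -3; 0 0 1]
T3·…·T1 = [-7/5 1/5 3; -4/5 -3/5 -3; 0 0 1]
T4·…·T1 = [-7/5 1/5 8; -4/5 -3/5 -4; 0 0 1]
T5·…·T1 = [-11/5 -2/5 4; -4/5 -3/5 -4; 0 0 1]

T = [-11/5 -2/5 4; -4/5 -3/5 -4; 0 0 1]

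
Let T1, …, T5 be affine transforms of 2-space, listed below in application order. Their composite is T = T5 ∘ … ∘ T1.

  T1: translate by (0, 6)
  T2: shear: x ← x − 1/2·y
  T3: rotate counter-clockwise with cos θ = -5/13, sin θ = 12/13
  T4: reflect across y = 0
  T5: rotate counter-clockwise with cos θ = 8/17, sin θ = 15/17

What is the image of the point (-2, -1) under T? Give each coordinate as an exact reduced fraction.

T1 translate by (0, 6): (-2, -1) → (-2, 5)
T2 shear: x ← x − 1/2·y: (-2, 5) → (-9/2, 5)
T3 rotate counter-clockwise with cos θ = -5/13, sin θ = 12/13: (-9/2, 5) → (-75/26, -79/13)
T4 reflect across y = 0: (-75/26, -79/13) → (-75/26, 79/13)
T5 rotate counter-clockwise with cos θ = 8/17, sin θ = 15/17: (-75/26, 79/13) → (-1485/221, 139/442)

T(p) = (-1485/221, 139/442)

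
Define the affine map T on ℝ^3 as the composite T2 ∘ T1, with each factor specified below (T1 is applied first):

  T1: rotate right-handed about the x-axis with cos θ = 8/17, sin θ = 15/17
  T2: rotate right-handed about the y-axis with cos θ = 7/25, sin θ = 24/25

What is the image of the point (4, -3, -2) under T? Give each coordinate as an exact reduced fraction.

T(p) = (-988/425, 6/17, -2059/425)

T1 rotate right-handed about the x-axis with cos θ = 8/17, sin θ = 15/17: (4, -3, -2) → (4, 6/17, -61/17)
T2 rotate right-handed about the y-axis with cos θ = 7/25, sin θ = 24/25: (4, 6/17, -61/17) → (-988/425, 6/17, -2059/425)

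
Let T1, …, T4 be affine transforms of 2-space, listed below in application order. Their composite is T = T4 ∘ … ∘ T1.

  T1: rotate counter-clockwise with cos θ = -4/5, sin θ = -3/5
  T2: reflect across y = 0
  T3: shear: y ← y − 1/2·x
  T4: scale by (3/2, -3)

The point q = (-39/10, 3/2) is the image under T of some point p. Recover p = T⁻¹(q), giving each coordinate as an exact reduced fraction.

T1 = [-4/5 3/5 0; -3/5 -4/5 0; 0 0 1]
T2·T1 = [-4/5 3/5 0; 3/5 4/5 0; 0 0 1]
T3·…·T1 = [-4/5 3/5 0; 1 1/2 0; 0 0 1]
T4·…·T1 = [-6/5 9/10 0; -3 -3/2 0; 0 0 1]
det M = 9/2; M⁻¹ = [-1/3 -1/5 0; 2/3 -4/15 0; 0 0 1]
M⁻¹ · (-39/10, 3/2)ᵀ = (1, -3)ᵀ

p = (1, -3)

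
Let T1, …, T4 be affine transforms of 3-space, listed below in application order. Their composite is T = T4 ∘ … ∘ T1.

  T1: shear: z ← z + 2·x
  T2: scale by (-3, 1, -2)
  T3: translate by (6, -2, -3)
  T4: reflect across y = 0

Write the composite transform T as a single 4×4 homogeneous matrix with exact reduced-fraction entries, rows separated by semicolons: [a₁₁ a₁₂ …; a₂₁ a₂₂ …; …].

T = [-3 0 0 6; 0 -1 0 2; -4 0 -2 -3; 0 0 0 1]

T1 = [1 0 0 0; 0 1 0 0; 2 0 1 0; 0 0 0 1]
T2·T1 = [-3 0 0 0; 0 1 0 0; -4 0 -2 0; 0 0 0 1]
T3·…·T1 = [-3 0 0 6; 0 1 0 -2; -4 0 -2 -3; 0 0 0 1]
T4·…·T1 = [-3 0 0 6; 0 -1 0 2; -4 0 -2 -3; 0 0 0 1]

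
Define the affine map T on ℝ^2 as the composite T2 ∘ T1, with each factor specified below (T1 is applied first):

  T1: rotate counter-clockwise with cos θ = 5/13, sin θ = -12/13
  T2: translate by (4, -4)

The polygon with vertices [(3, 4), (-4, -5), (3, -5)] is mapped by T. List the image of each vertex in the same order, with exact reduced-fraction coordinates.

T1 rotate counter-clockwise with cos θ = 5/13, sin θ = -12/13: (3, 4) → (63/13, -16/13); (-4, -5) → (-80/13, 23/13); (3, -5) → (-45/13, -61/13)
T2 translate by (4, -4): (63/13, -16/13) → (115/13, -68/13); (-80/13, 23/13) → (-28/13, -29/13); (-45/13, -61/13) → (7/13, -113/13)

image vertices: (115/13, -68/13), (-28/13, -29/13), (7/13, -113/13)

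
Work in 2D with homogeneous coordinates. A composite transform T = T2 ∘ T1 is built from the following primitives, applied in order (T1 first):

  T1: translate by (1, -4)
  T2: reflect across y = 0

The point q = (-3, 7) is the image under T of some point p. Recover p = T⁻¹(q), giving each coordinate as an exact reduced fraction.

p = (-4, -3)

T1 = [1 0 1; 0 1 -4; 0 0 1]
T2·T1 = [1 0 1; 0 -1 4; 0 0 1]
det M = -1; M⁻¹ = [1 0 -1; 0 -1 4; 0 0 1]
M⁻¹ · (-3, 7)ᵀ = (-4, -3)ᵀ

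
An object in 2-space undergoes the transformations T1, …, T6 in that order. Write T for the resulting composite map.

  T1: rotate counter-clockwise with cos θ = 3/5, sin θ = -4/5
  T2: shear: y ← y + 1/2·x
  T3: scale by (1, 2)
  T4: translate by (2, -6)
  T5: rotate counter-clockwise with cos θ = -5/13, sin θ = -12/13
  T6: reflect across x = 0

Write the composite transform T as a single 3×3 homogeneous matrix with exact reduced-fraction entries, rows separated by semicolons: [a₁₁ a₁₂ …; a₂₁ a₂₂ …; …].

T = [15/13 -20/13 82/13; -11/65 -98/65 6/13; 0 0 1]

T1 = [3/5 4/5 0; -4/5 3/5 0; 0 0 1]
T2·T1 = [3/5 4/5 0; -1/2 1 0; 0 0 1]
T3·…·T1 = [3/5 4/5 0; -1 2 0; 0 0 1]
T4·…·T1 = [3/5 4/5 2; -1 2 -6; 0 0 1]
T5·…·T1 = [-15/13 20/13 -82/13; -11/65 -98/65 6/13; 0 0 1]
T6·…·T1 = [15/13 -20/13 82/13; -11/65 -98/65 6/13; 0 0 1]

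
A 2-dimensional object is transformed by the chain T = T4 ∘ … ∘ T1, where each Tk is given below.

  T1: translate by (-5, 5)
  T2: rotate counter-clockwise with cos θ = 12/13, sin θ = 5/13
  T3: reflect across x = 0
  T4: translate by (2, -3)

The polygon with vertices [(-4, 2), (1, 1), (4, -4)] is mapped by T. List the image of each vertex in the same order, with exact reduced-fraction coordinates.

T1 translate by (-5, 5): (-4, 2) → (-9, 7); (1, 1) → (-4, 6); (4, -4) → (-1, 1)
T2 rotate counter-clockwise with cos θ = 12/13, sin θ = 5/13: (-9, 7) → (-11, 3); (-4, 6) → (-6, 4); (-1, 1) → (-17/13, 7/13)
T3 reflect across x = 0: (-11, 3) → (11, 3); (-6, 4) → (6, 4); (-17/13, 7/13) → (17/13, 7/13)
T4 translate by (2, -3): (11, 3) → (13, 0); (6, 4) → (8, 1); (17/13, 7/13) → (43/13, -32/13)

image vertices: (13, 0), (8, 1), (43/13, -32/13)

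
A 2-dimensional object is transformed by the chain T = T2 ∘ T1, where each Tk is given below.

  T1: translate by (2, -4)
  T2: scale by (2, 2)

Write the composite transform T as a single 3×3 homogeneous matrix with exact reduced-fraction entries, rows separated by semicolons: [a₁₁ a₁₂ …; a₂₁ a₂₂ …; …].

T = [2 0 4; 0 2 -8; 0 0 1]

T1 = [1 0 2; 0 1 -4; 0 0 1]
T2·T1 = [2 0 4; 0 2 -8; 0 0 1]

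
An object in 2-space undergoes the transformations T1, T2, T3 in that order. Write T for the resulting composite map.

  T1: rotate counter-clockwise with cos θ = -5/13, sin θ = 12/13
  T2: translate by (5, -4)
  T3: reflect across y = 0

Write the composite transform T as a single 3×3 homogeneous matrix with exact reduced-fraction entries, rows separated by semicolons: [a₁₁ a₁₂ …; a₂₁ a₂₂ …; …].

T = [-5/13 -12/13 5; -12/13 5/13 4; 0 0 1]

T1 = [-5/13 -12/13 0; 12/13 -5/13 0; 0 0 1]
T2·T1 = [-5/13 -12/13 5; 12/13 -5/13 -4; 0 0 1]
T3·…·T1 = [-5/13 -12/13 5; -12/13 5/13 4; 0 0 1]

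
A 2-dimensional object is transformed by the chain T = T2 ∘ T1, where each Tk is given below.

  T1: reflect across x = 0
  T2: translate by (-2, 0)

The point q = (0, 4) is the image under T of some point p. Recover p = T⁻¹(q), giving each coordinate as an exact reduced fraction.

T1 = [-1 0 0; 0 1 0; 0 0 1]
T2·T1 = [-1 0 -2; 0 1 0; 0 0 1]
det M = -1; M⁻¹ = [-1 0 -2; 0 1 0; 0 0 1]
M⁻¹ · (0, 4)ᵀ = (-2, 4)ᵀ

p = (-2, 4)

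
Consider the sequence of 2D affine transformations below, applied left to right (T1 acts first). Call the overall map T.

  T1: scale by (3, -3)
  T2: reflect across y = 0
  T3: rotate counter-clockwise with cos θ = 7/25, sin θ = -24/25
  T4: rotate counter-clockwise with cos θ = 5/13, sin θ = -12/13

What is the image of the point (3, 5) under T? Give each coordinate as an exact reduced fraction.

T(p) = (783/325, -5631/325)

T1 scale by (3, -3): (3, 5) → (9, -15)
T2 reflect across y = 0: (9, -15) → (9, 15)
T3 rotate counter-clockwise with cos θ = 7/25, sin θ = -24/25: (9, 15) → (423/25, -111/25)
T4 rotate counter-clockwise with cos θ = 5/13, sin θ = -12/13: (423/25, -111/25) → (783/325, -5631/325)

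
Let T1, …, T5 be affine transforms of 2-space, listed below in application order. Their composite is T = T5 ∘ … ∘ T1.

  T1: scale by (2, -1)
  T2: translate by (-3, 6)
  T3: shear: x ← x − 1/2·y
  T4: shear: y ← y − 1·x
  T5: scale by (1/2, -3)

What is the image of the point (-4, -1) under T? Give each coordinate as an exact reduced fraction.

T(p) = (-29/4, -129/2)

T1 scale by (2, -1): (-4, -1) → (-8, 1)
T2 translate by (-3, 6): (-8, 1) → (-11, 7)
T3 shear: x ← x − 1/2·y: (-11, 7) → (-29/2, 7)
T4 shear: y ← y − 1·x: (-29/2, 7) → (-29/2, 43/2)
T5 scale by (1/2, -3): (-29/2, 43/2) → (-29/4, -129/2)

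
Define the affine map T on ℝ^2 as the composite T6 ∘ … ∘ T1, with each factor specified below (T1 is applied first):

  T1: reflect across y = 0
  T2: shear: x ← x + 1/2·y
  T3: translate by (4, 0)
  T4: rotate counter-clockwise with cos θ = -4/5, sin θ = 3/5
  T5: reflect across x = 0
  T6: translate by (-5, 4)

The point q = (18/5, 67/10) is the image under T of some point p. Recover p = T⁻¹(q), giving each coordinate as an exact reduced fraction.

T1 = [1 0 0; 0 -1 0; 0 0 1]
T2·T1 = [1 -1/2 0; 0 -1 0; 0 0 1]
T3·…·T1 = [1 -1/2 4; 0 -1 0; 0 0 1]
T4·…·T1 = [-4/5 1 -16/5; 3/5 1/2 12/5; 0 0 1]
T5·…·T1 = [4/5 -1 16/5; 3/5 1/2 12/5; 0 0 1]
T6·…·T1 = [4/5 -1 -9/5; 3/5 1/2 32/5; 0 0 1]
det M = 1; M⁻¹ = [1/2 1 -11/2; -3/5 4/5 -31/5; 0 0 1]
M⁻¹ · (18/5, 67/10)ᵀ = (3, -3)ᵀ

p = (3, -3)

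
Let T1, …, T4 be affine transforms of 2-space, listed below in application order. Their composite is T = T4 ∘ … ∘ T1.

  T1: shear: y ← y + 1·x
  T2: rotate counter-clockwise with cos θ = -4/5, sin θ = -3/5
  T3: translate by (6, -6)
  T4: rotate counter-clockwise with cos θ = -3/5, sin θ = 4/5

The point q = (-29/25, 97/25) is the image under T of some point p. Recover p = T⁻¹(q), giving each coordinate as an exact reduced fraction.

p = (-1, -4)

T1 = [1 0 0; 1 1 0; 0 0 1]
T2·T1 = [-1/5 3/5 0; -7/5 -4/5 0; 0 0 1]
T3·…·T1 = [-1/5 3/5 6; -7/5 -4/5 -6; 0 0 1]
T4·…·T1 = [31/25 7/25 6/5; 17/25 24/25 42/5; 0 0 1]
det M = 1; M⁻¹ = [24/25 -7/25 6/5; -17/25 31/25 -48/5; 0 0 1]
M⁻¹ · (-29/25, 97/25)ᵀ = (-1, -4)ᵀ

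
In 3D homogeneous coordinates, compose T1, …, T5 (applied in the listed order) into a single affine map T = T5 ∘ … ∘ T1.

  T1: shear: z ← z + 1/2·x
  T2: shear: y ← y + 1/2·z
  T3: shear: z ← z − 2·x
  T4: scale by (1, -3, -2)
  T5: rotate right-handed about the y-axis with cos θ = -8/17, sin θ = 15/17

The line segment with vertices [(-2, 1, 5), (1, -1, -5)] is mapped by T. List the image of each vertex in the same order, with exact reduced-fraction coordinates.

T1 shear: z ← z + 1/2·x: (-2, 1, 5) → (-2, 1, 4); (1, -1, -5) → (1, -1, -9/2)
T2 shear: y ← y + 1/2·z: (-2, 1, 4) → (-2, 3, 4); (1, -1, -9/2) → (1, -13/4, -9/2)
T3 shear: z ← z − 2·x: (-2, 3, 4) → (-2, 3, 8); (1, -13/4, -9/2) → (1, -13/4, -13/2)
T4 scale by (1, -3, -2): (-2, 3, 8) → (-2, -9, -16); (1, -13/4, -13/2) → (1, 39/4, 13)
T5 rotate right-handed about the y-axis with cos θ = -8/17, sin θ = 15/17: (-2, -9, -16) → (-224/17, -9, 158/17); (1, 39/4, 13) → (11, 39/4, -7)

image vertices: (-224/17, -9, 158/17), (11, 39/4, -7)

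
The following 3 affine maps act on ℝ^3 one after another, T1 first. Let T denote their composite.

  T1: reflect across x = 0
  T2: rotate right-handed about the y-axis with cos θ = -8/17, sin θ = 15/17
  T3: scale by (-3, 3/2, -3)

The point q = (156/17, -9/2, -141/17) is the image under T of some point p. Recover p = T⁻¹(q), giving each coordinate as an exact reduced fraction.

T1 = [-1 0 0 0; 0 1 0 0; 0 0 1 0; 0 0 0 1]
T2·T1 = [8/17 0 15/17 0; 0 1 0 0; 15/17 0 -8/17 0; 0 0 0 1]
T3·…·T1 = [-24/17 0 -45/17 0; 0 3/2 0 0; -45/17 0 24/17 0; 0 0 0 1]
det M = -27/2; M⁻¹ = [-8/51 0 -5/17 0; 0 2/3 0 0; -5/17 0 8/51 0; 0 0 0 1]
M⁻¹ · (156/17, -9/2, -141/17)ᵀ = (1, -3, -4)ᵀ

p = (1, -3, -4)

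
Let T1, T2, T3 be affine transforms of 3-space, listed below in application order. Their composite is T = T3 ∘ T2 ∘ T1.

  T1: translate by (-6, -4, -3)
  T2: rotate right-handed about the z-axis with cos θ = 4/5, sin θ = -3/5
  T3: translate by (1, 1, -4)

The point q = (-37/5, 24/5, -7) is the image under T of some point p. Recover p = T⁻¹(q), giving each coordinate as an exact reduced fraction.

T1 = [1 0 0 -6; 0 1 0 -4; 0 0 1 -3; 0 0 0 1]
T2·T1 = [4/5 3/5 0 -36/5; -3/5 4/5 0 2/5; 0 0 1 -3; 0 0 0 1]
T3·…·T1 = [4/5 3/5 0 -31/5; -3/5 4/5 0 7/5; 0 0 1 -7; 0 0 0 1]
det M = 1; M⁻¹ = [4/5 -3/5 0 29/5; 3/5 4/5 0 13/5; 0 0 1 7; 0 0 0 1]
M⁻¹ · (-37/5, 24/5, -7)ᵀ = (-3, 2, 0)ᵀ

p = (-3, 2, 0)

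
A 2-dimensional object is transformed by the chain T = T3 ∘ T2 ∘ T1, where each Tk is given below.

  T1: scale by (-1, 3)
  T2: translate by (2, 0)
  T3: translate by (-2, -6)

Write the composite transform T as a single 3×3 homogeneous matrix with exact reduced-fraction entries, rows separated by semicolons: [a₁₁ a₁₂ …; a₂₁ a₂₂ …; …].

T1 = [-1 0 0; 0 3 0; 0 0 1]
T2·T1 = [-1 0 2; 0 3 0; 0 0 1]
T3·…·T1 = [-1 0 0; 0 3 -6; 0 0 1]

T = [-1 0 0; 0 3 -6; 0 0 1]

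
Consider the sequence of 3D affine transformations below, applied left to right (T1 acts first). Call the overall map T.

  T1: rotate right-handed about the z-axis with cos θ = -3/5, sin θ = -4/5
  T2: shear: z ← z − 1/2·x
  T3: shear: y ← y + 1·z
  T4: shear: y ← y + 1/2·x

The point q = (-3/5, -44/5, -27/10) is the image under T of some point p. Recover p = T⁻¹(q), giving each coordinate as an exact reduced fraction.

p = (5, 3, -3)

T1 = [-3/5 4/5 0 0; -4/5 -3/5 0 0; 0 0 1 0; 0 0 0 1]
T2·T1 = [-3/5 4/5 0 0; -4/5 -3/5 0 0; 3/10 -2/5 1 0; 0 0 0 1]
T3·…·T1 = [-3/5 4/5 0 0; -1/2 -1 1 0; 3/10 -2/5 1 0; 0 0 0 1]
T4·…·T1 = [-3/5 4/5 0 0; -4/5 -3/5 1 0; 3/10 -2/5 1 0; 0 0 0 1]
det M = 1; M⁻¹ = [-1/5 -4/5 4/5 0; 11/10 -3/5 3/5 0; 1/2 0 1 0; 0 0 0 1]
M⁻¹ · (-3/5, -44/5, -27/10)ᵀ = (5, 3, -3)ᵀ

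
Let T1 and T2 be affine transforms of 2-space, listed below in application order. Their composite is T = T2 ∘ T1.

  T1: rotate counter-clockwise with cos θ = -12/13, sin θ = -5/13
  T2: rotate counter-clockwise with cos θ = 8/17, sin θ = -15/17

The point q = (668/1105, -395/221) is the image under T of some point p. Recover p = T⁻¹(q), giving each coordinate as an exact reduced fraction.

T1 = [-12/13 5/13 0; -5/13 -12/13 0; 0 0 1]
T2·T1 = [-171/221 -140/221 0; 140/221 -171/221 0; 0 0 1]
det M = 1; M⁻¹ = [-171/221 140/221 0; -140/221 -171/221 0; 0 0 1]
M⁻¹ · (668/1105, -395/221)ᵀ = (-8/5, 1)ᵀ

p = (-8/5, 1)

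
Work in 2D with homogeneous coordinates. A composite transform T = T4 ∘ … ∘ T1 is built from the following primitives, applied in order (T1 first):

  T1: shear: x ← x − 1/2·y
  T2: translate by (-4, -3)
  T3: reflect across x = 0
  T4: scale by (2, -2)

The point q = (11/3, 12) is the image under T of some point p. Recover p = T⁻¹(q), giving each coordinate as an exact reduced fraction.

T1 = [1 -1/2 0; 0 1 0; 0 0 1]
T2·T1 = [1 -1/2 -4; 0 1 -3; 0 0 1]
T3·…·T1 = [-1 1/2 4; 0 1 -3; 0 0 1]
T4·…·T1 = [-2 1 8; 0 -2 6; 0 0 1]
det M = 4; M⁻¹ = [-1/2 -1/4 11/2; 0 -1/2 3; 0 0 1]
M⁻¹ · (11/3, 12)ᵀ = (2/3, -3)ᵀ

p = (2/3, -3)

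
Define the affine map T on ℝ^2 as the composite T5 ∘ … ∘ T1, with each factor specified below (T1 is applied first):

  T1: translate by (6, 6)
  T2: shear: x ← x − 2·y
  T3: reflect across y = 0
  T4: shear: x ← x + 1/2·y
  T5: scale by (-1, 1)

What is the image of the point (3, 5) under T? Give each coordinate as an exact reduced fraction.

T1 translate by (6, 6): (3, 5) → (9, 11)
T2 shear: x ← x − 2·y: (9, 11) → (-13, 11)
T3 reflect across y = 0: (-13, 11) → (-13, -11)
T4 shear: x ← x + 1/2·y: (-13, -11) → (-37/2, -11)
T5 scale by (-1, 1): (-37/2, -11) → (37/2, -11)

T(p) = (37/2, -11)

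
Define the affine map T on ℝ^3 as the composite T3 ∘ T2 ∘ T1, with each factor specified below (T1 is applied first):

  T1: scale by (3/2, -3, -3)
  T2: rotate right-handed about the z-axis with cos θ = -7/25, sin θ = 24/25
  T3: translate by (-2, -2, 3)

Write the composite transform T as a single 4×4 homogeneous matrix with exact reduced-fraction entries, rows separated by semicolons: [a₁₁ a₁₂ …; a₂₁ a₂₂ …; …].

T1 = [3/2 0 0 0; 0 -3 0 0; 0 0 -3 0; 0 0 0 1]
T2·T1 = [-21/50 72/25 0 0; 36/25 21/25 0 0; 0 0 -3 0; 0 0 0 1]
T3·…·T1 = [-21/50 72/25 0 -2; 36/25 21/25 0 -2; 0 0 -3 3; 0 0 0 1]

T = [-21/50 72/25 0 -2; 36/25 21/25 0 -2; 0 0 -3 3; 0 0 0 1]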